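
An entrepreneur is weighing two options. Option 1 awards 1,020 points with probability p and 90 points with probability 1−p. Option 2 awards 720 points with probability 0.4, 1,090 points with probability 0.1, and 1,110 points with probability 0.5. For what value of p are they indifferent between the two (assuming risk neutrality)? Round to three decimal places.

p = 0.927

EV(Option 2) = 0.4 × 720 + 0.1 × 1090 + 0.5 × 1110 = 288 + 109 + 555 = 952
p·1020 + (1−p)·90 = 952
930p + 90 = 952
p = (952 − 90) / 930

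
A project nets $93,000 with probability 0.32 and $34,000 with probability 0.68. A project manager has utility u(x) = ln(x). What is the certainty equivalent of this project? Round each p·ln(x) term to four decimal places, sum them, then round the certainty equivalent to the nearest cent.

E[u] = 0.32·ln(93000) + 0.68·ln(34000) = 3.6609 + 7.0952 = 10.7561
CE = e^10.7561 ≈ 46915.34

$46,915.34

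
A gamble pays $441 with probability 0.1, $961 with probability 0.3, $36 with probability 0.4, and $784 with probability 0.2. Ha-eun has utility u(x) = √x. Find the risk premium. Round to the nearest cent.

E[u] = 0.1·√441 + 0.3·√961 + 0.4·√36 + 0.2·√784 = 0.1·21 + 0.3·31 + 0.4·6 + 0.2·28 = 19.4
CE = (19.4)² = 376.36
Risk premium = EV − CE = 503.6 − 376.36 = 127.24

$127.24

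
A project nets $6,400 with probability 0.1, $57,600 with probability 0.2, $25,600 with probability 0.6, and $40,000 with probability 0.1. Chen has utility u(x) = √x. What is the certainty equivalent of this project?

E[u] = 0.1·√6400 + 0.2·√57600 + 0.6·√25600 + 0.1·√40000 = 0.1·80 + 0.2·240 + 0.6·160 + 0.1·200 = 172
CE = (172)² = 29584

$29,584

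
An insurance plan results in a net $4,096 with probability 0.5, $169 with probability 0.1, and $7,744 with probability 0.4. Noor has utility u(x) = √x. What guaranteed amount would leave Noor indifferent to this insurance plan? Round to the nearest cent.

$4,692.25

E[u] = 0.5·√4096 + 0.1·√169 + 0.4·√7744 = 0.5·64 + 0.1·13 + 0.4·88 = 68.5
CE = (68.5)² = 4692.25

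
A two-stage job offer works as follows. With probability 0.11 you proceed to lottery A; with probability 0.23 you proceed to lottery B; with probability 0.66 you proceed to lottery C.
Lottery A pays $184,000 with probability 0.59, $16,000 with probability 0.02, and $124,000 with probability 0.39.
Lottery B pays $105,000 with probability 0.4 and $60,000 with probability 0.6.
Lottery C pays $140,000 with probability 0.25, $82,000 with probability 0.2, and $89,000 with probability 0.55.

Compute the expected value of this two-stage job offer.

EV(A) = 0.59 × 184000 + 0.02 × 16000 + 0.39 × 124000 = 108560 + 320 + 48360 = 157240
EV(B) = 0.4 × 105000 + 0.6 × 60000 = 42000 + 36000 = 78000
EV(C) = 0.25 × 140000 + 0.2 × 82000 + 0.55 × 89000 = 35000 + 16400 + 48950 = 100350
Overall = 0.11 × 157240 + 0.23 × 78000 + 0.66 × 100350 = 17296.4 + 17940 + 66231 = 101467.4

$101,467.40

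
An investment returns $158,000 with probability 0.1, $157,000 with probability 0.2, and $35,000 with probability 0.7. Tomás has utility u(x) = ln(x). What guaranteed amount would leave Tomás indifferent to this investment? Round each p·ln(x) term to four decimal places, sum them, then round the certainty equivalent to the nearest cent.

E[u] = 0.1·ln(158000) + 0.2·ln(157000) + 0.7·ln(35000) = 1.1970 + 2.3928 + 7.3242 = 10.9140
CE = e^10.9140 ≈ 54940.17

$54,940.17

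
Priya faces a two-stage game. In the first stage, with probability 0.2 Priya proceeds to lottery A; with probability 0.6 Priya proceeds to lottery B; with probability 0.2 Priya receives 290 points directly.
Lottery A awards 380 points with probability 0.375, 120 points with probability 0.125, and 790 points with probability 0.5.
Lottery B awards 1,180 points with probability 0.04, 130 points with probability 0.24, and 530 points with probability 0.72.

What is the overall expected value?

EV(A) = 0.375 × 380 + 0.125 × 120 + 0.5 × 790 = 142.5 + 15 + 395 = 552.5
EV(B) = 0.04 × 1180 + 0.24 × 130 + 0.72 × 530 = 47.2 + 31.2 + 381.6 = 460
Branch C: 290 (certain)
Overall = 0.2 × 552.5 + 0.6 × 460 + 0.2 × 290 = 110.5 + 276 + 58 = 444.5

444.5 points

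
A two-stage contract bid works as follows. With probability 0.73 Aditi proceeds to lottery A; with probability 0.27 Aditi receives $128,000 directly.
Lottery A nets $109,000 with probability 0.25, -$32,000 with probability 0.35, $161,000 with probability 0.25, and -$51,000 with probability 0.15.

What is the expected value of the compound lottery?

EV(A) = 0.25 × 109000 + 0.35 × (-32000) + 0.25 × 161000 + 0.15 × (-51000) = 27250 − 11200 + 40250 − 7650 = 48650
Branch B: 128000 (certain)
Overall = 0.73 × 48650 + 0.27 × 128000 = 35514.5 + 34560 = 70074.5

$70,074.50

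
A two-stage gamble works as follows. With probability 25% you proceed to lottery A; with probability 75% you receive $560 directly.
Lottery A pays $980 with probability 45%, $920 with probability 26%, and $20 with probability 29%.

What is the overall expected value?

$591.50

EV(A) = 0.45 × 980 + 0.26 × 920 + 0.29 × 20 = 441 + 239.2 + 5.8 = 686
Branch B: 560 (certain)
Overall = 0.25 × 686 + 0.75 × 560 = 171.5 + 420 = 591.5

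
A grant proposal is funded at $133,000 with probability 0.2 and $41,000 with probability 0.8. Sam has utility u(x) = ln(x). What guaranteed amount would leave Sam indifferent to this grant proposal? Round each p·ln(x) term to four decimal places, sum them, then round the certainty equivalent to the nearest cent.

$51,880.59

E[u] = 0.2·ln(133000) + 0.8·ln(41000) = 2.3596 + 8.4971 = 10.8567
CE = e^10.8567 ≈ 51880.59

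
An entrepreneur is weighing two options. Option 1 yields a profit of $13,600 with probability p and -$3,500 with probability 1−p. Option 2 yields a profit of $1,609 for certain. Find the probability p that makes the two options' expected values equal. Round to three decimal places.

p·13600 + (1−p)·(-3500) = 1609
17100p − 3500 = 1609
p = (1609 + 3500) / 17100

p = 0.299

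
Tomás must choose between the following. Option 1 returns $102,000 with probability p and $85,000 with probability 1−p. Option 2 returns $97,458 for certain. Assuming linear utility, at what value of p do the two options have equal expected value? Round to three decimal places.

p = 0.733

p·102000 + (1−p)·85000 = 97458
17000p + 85000 = 97458
p = (97458 − 85000) / 17000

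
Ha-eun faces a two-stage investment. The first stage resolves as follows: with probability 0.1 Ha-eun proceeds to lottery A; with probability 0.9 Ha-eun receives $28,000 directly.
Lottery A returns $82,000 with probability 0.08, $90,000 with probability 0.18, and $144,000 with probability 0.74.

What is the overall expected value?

$38,132

EV(A) = 0.08 × 82000 + 0.18 × 90000 + 0.74 × 144000 = 6560 + 16200 + 106560 = 129320
Branch B: 28000 (certain)
Overall = 0.1 × 129320 + 0.9 × 28000 = 12932 + 25200 = 38132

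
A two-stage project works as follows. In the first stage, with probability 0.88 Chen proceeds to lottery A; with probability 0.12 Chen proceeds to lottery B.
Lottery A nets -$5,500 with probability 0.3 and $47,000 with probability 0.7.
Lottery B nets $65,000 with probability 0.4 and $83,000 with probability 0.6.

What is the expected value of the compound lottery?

$36,596

EV(A) = 0.3 × (-5500) + 0.7 × 47000 = -1650 + 32900 = 31250
EV(B) = 0.4 × 65000 + 0.6 × 83000 = 26000 + 49800 = 75800
Overall = 0.88 × 31250 + 0.12 × 75800 = 27500 + 9096 = 36596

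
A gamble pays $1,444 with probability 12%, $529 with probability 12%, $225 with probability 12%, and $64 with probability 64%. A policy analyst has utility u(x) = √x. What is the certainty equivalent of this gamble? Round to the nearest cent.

E[u] = 0.12·√1444 + 0.12·√529 + 0.12·√225 + 0.64·√64 = 0.12·38 + 0.12·23 + 0.12·15 + 0.64·8 = 14.24
CE = (14.24)² = 202.7776

$202.78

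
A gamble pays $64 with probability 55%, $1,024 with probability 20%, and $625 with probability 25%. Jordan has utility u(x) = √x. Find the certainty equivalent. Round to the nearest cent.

E[u] = 0.55·√64 + 0.2·√1024 + 0.25·√625 = 0.55·8 + 0.2·32 + 0.25·25 = 17.05
CE = (17.05)² = 290.7025

$290.70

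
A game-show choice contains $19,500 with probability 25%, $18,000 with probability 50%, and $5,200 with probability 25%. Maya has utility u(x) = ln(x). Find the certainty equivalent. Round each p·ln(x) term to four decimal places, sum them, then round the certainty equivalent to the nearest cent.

E[u] = 0.25·ln(19500) + 0.5·ln(18000) + 0.25·ln(5200) = 2.4695 + 4.8991 + 2.1391 = 9.5077
CE = e^9.5077 ≈ 13462.99

$13,462.99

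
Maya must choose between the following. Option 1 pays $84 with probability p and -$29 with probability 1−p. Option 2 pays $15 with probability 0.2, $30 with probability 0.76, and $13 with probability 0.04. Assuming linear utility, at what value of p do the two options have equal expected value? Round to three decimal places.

EV(Option 2) = 0.2 × 15 + 0.76 × 30 + 0.04 × 13 = 3 + 22.8 + 0.52 = 26.32
p·84 + (1−p)·(-29) = 26.32
113p − 29 = 26.32
p = (26.32 + 29) / 113

p = 0.490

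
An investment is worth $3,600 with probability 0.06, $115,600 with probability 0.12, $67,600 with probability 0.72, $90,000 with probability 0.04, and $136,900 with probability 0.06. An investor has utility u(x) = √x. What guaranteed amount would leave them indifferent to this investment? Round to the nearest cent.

E[u] = 0.06·√3600 + 0.12·√115600 + 0.72·√67600 + 0.04·√90000 + 0.06·√136900 = 0.06·60 + 0.12·340 + 0.72·260 + 0.04·300 + 0.06·370 = 265.8
CE = (265.8)² = 70649.64

$70,649.64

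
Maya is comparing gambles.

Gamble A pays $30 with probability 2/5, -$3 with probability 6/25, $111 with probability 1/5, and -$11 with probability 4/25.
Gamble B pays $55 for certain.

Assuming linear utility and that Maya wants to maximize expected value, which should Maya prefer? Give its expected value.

Gamble B ($55)

Gamble A = 2/5 × 30 + 6/25 × (-3) + 1/5 × 111 + 4/25 × (-11) = 12 − 0.72 + 22.2 − 1.76 = 31.72
Gamble B: 55 (certain)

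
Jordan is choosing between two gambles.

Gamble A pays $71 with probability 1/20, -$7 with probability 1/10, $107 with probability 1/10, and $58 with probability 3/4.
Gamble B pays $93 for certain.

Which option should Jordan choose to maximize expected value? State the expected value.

Gamble A = 1/20 × 71 + 1/10 × (-7) + 1/10 × 107 + 3/4 × 58 = 3.55 − 0.7 + 10.7 + 43.5 = 57.05
Gamble B: 93 (certain)

Gamble B ($93)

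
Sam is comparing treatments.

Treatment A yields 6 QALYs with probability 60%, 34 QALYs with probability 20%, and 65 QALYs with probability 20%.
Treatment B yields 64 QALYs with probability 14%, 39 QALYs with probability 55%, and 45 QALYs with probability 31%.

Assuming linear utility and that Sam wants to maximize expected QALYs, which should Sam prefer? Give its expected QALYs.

Treatment A = 0.6 × 6 + 0.2 × 34 + 0.2 × 65 = 3.6 + 6.8 + 13 = 23.4
Treatment B = 0.14 × 64 + 0.55 × 39 + 0.31 × 45 = 8.96 + 21.45 + 13.95 = 44.36

Treatment B (44.36 QALYs)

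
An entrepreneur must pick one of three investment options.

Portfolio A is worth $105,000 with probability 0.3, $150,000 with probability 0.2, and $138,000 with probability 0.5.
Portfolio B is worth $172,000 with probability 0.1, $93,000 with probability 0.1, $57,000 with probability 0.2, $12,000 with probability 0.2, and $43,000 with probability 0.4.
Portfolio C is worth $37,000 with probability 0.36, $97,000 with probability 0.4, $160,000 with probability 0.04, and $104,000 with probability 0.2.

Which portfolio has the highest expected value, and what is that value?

Portfolio A ($130,500)

Portfolio A = 0.3 × 105000 + 0.2 × 150000 + 0.5 × 138000 = 31500 + 30000 + 69000 = 130500
Portfolio B = 0.1 × 172000 + 0.1 × 93000 + 0.2 × 57000 + 0.2 × 12000 + 0.4 × 43000 = 17200 + 9300 + 11400 + 2400 + 17200 = 57500
Portfolio C = 0.36 × 37000 + 0.4 × 97000 + 0.04 × 160000 + 0.2 × 104000 = 13320 + 38800 + 6400 + 20800 = 79320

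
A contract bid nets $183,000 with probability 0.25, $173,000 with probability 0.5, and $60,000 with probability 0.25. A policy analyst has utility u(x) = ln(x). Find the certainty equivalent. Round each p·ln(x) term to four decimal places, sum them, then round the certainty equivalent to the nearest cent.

$134,631.94

E[u] = 0.25·ln(183000) + 0.5·ln(173000) + 0.25·ln(60000) = 3.0293 + 6.0305 + 2.7505 = 11.8103
CE = e^11.8103 ≈ 134631.94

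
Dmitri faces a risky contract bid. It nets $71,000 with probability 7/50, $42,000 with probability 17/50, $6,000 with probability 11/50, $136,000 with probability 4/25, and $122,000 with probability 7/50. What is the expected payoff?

$64,380

EV = 7/50 × 71000 + 17/50 × 42000 + 11/50 × 6000 + 4/25 × 136000 + 7/50 × 122000 = 9940 + 14280 + 1320 + 21760 + 17080 = 64380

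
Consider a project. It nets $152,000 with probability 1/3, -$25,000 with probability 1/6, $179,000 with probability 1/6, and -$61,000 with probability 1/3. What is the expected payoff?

$56,000

EV = 1/3 × 152000 + 1/6 × (-25000) + 1/6 × 179000 + 1/3 × (-61000) = 50666.6667 − 4166.6667 + 29833.3333 − 20333.3333 = 56000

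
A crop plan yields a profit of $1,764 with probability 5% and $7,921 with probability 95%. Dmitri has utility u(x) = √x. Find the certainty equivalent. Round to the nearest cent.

$7,508.22

E[u] = 0.05·√1764 + 0.95·√7921 = 0.05·42 + 0.95·89 = 86.65
CE = (86.65)² = 7508.2225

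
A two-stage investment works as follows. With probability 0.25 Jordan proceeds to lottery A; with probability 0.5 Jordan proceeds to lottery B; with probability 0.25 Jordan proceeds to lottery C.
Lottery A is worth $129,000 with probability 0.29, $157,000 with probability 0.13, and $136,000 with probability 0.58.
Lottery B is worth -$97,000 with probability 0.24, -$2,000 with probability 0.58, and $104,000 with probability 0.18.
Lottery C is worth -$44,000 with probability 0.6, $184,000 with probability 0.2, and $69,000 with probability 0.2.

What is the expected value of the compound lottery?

$37,365

EV(A) = 0.29 × 129000 + 0.13 × 157000 + 0.58 × 136000 = 37410 + 20410 + 78880 = 136700
EV(B) = 0.24 × (-97000) + 0.58 × (-2000) + 0.18 × 104000 = -23280 − 1160 + 18720 = -5720
EV(C) = 0.6 × (-44000) + 0.2 × 184000 + 0.2 × 69000 = -26400 + 36800 + 13800 = 24200
Overall = 0.25 × 136700 + 0.5 × (-5720) + 0.25 × 24200 = 34175 − 2860 + 6050 = 37365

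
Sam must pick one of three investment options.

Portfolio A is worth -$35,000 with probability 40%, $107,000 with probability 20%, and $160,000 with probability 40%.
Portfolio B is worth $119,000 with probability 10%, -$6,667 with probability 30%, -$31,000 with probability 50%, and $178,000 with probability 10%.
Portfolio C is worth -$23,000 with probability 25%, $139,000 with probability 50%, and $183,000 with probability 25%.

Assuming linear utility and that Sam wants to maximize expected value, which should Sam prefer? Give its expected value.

Portfolio A = 0.4 × (-35000) + 0.2 × 107000 + 0.4 × 160000 = -14000 + 21400 + 64000 = 71400
Portfolio B = 0.1 × 119000 + 0.3 × (-6667) + 0.5 × (-31000) + 0.1 × 178000 = 11900 − 2000.1 − 15500 + 17800 = 12199.9
Portfolio C = 0.25 × (-23000) + 0.5 × 139000 + 0.25 × 183000 = -5750 + 69500 + 45750 = 109500

Portfolio C ($109,500)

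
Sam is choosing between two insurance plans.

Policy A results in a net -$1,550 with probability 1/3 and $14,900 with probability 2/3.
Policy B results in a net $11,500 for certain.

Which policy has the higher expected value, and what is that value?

Policy A = 1/3 × (-1550) + 2/3 × 14900 = -516.6667 + 9933.3333 = 9416.6667
Policy B: 11500 (certain)

Policy B ($11,500)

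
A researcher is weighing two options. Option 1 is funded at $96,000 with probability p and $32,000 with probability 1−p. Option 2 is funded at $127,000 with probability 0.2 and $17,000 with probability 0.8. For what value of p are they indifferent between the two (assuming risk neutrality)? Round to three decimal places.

EV(Option 2) = 0.2 × 127000 + 0.8 × 17000 = 25400 + 13600 = 39000
p·96000 + (1−p)·32000 = 39000
64000p + 32000 = 39000
p = (39000 − 32000) / 64000

p = 0.109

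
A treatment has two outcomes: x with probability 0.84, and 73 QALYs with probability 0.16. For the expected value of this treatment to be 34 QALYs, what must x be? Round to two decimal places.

0.84·x + 0.16·73 = 34
0.84·x = 34 − 11.68 = 22.32
x = 22.32 / 0.84 = 26.5714

x = 26.57 QALYs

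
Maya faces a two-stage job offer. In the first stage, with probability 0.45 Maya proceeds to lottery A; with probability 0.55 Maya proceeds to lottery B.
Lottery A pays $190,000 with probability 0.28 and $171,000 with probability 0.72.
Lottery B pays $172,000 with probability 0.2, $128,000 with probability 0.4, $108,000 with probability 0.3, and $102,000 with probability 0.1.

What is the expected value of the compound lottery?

EV(A) = 0.28 × 190000 + 0.72 × 171000 = 53200 + 123120 = 176320
EV(B) = 0.2 × 172000 + 0.4 × 128000 + 0.3 × 108000 + 0.1 × 102000 = 34400 + 51200 + 32400 + 10200 = 128200
Overall = 0.45 × 176320 + 0.55 × 128200 = 79344 + 70510 = 149854

$149,854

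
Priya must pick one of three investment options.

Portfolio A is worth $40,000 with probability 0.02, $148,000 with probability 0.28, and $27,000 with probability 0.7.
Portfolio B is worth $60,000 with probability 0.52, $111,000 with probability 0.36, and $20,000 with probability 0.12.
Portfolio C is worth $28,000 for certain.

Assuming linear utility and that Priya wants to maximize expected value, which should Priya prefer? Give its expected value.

Portfolio B ($73,560)

Portfolio A = 0.02 × 40000 + 0.28 × 148000 + 0.7 × 27000 = 800 + 41440 + 18900 = 61140
Portfolio B = 0.52 × 60000 + 0.36 × 111000 + 0.12 × 20000 = 31200 + 39960 + 2400 = 73560
Portfolio C: 28000 (certain)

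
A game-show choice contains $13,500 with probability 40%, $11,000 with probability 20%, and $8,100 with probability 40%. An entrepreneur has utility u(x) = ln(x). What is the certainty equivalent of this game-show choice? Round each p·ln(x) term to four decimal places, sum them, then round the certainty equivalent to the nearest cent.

$10,562.87

E[u] = 0.4·ln(13500) + 0.2·ln(11000) + 0.4·ln(8100) = 3.8042 + 1.8611 + 3.5998 = 9.2651
CE = e^9.2651 ≈ 10562.87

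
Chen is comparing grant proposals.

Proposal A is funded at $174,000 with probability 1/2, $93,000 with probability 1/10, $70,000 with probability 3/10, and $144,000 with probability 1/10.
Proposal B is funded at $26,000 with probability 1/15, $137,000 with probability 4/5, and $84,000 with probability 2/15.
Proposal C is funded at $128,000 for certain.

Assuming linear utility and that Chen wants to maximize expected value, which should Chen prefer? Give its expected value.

Proposal A ($131,700)

Proposal A = 1/2 × 174000 + 1/10 × 93000 + 3/10 × 70000 + 1/10 × 144000 = 87000 + 9300 + 21000 + 14400 = 131700
Proposal B = 1/15 × 26000 + 4/5 × 137000 + 2/15 × 84000 = 1733.3333 + 109600 + 11200 = 122533.3333
Proposal C: 128000 (certain)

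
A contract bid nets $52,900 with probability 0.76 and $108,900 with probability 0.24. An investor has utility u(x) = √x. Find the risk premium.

E[u] = 0.76·√52900 + 0.24·√108900 = 0.76·230 + 0.24·330 = 254
CE = (254)² = 64516
Risk premium = EV − CE = 66340 − 64516 = 1824

$1,824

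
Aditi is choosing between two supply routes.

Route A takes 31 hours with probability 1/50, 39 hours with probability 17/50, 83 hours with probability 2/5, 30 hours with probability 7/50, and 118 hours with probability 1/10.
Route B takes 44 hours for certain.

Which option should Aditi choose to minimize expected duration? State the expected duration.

Route A = 1/50 × 31 + 17/50 × 39 + 2/5 × 83 + 7/50 × 30 + 1/10 × 118 = 0.62 + 13.26 + 33.2 + 4.2 + 11.8 = 63.08
Route B: 44 (certain)

Route B (44 hours)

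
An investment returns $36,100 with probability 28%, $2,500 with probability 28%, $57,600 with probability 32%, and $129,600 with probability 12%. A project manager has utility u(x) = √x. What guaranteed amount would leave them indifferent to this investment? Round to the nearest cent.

$35,043.84

E[u] = 0.28·√36100 + 0.28·√2500 + 0.32·√57600 + 0.12·√129600 = 0.28·190 + 0.28·50 + 0.32·240 + 0.12·360 = 187.2
CE = (187.2)² = 35043.84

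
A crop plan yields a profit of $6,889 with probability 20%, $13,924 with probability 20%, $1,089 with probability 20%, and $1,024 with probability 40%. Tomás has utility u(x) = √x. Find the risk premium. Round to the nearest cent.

$1,237.84

E[u] = 0.2·√6889 + 0.2·√13924 + 0.2·√1089 + 0.4·√1024 = 0.2·83 + 0.2·118 + 0.2·33 + 0.4·32 = 59.6
CE = (59.6)² = 3552.16
Risk premium = EV − CE = 4790 − 3552.16 = 1237.84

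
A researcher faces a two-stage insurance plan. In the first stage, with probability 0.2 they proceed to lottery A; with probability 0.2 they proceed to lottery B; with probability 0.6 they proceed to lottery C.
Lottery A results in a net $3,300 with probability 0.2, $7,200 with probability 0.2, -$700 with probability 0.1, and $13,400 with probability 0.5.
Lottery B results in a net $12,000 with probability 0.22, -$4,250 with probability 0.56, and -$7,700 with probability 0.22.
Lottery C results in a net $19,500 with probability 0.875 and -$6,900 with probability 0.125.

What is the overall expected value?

$11,179.20

EV(A) = 0.2 × 3300 + 0.2 × 7200 + 0.1 × (-700) + 0.5 × 13400 = 660 + 1440 − 70 + 6700 = 8730
EV(B) = 0.22 × 12000 + 0.56 × (-4250) + 0.22 × (-7700) = 2640 − 2380 − 1694 = -1434
EV(C) = 0.875 × 19500 + 0.125 × (-6900) = 17062.5 − 862.5 = 16200
Overall = 0.2 × 8730 + 0.2 × (-1434) + 0.6 × 16200 = 1746 − 286.8 + 9720 = 11179.2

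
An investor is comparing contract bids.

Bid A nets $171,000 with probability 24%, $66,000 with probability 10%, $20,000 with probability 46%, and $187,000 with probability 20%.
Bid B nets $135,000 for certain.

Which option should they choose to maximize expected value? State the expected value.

Bid B ($135,000)

Bid A = 0.24 × 171000 + 0.1 × 66000 + 0.46 × 20000 + 0.2 × 187000 = 41040 + 6600 + 9200 + 37400 = 94240
Bid B: 135000 (certain)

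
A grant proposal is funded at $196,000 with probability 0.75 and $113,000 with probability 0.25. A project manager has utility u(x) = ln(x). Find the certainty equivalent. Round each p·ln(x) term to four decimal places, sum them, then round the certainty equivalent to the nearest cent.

E[u] = 0.75·ln(196000) + 0.25·ln(113000) = 9.1394 + 2.9088 = 12.0482
CE = e^12.0482 ≈ 170791.71

$170,791.71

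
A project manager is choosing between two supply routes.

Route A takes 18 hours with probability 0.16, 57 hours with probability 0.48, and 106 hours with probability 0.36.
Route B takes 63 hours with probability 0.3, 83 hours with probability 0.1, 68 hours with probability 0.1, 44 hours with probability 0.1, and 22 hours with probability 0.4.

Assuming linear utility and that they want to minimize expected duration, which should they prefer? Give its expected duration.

Route B (47.2 hours)

Route A = 0.16 × 18 + 0.48 × 57 + 0.36 × 106 = 2.88 + 27.36 + 38.16 = 68.4
Route B = 0.3 × 63 + 0.1 × 83 + 0.1 × 68 + 0.1 × 44 + 0.4 × 22 = 18.9 + 8.3 + 6.8 + 4.4 + 8.8 = 47.2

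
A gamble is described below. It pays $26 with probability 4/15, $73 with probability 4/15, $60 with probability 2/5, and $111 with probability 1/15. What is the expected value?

EV = 4/15 × 26 + 4/15 × 73 + 2/5 × 60 + 1/15 × 111 = 6.9333 + 19.4667 + 24 + 7.4 = 57.8

$57.80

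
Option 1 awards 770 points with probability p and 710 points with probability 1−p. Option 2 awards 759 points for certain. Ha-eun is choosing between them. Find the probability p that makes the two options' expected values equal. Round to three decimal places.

p = 0.817

p·770 + (1−p)·710 = 759
60p + 710 = 759
p = (759 − 710) / 60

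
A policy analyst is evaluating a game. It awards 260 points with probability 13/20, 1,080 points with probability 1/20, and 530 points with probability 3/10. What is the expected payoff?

EV = 13/20 × 260 + 1/20 × 1080 + 3/10 × 530 = 169 + 54 + 159 = 382

382 points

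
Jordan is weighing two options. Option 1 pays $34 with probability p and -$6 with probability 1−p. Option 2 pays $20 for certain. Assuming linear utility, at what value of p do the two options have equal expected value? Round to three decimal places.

p·34 + (1−p)·(-6) = 20
40p − 6 = 20
p = (20 + 6) / 40

p = 0.650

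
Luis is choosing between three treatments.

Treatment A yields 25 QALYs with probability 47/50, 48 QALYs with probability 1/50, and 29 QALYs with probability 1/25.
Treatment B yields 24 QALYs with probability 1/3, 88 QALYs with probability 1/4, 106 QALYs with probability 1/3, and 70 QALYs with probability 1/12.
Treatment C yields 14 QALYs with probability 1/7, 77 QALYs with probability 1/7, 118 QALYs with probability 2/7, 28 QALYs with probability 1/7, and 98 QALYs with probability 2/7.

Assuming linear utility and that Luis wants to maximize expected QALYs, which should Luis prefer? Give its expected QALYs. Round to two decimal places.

Treatment C (78.71 QALYs)

Treatment A = 47/50 × 25 + 1/50 × 48 + 1/25 × 29 = 23.5 + 0.96 + 1.16 = 25.62
Treatment B = 1/3 × 24 + 1/4 × 88 + 1/3 × 106 + 1/12 × 70 = 8 + 22 + 35.3333 + 5.8333 = 71.1667
Treatment C = 1/7 × 14 + 1/7 × 77 + 2/7 × 118 + 1/7 × 28 + 2/7 × 98 = 2 + 11 + 33.7143 + 4 + 28 = 78.7143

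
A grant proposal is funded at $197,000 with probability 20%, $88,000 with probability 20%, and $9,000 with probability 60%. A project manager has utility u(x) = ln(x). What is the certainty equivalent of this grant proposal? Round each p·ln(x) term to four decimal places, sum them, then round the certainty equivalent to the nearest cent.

$26,323.04

E[u] = 0.2·ln(197000) + 0.2·ln(88000) + 0.6·ln(9000) = 2.4382 + 2.2770 + 5.4630 = 10.1782
CE = e^10.1782 ≈ 26323.04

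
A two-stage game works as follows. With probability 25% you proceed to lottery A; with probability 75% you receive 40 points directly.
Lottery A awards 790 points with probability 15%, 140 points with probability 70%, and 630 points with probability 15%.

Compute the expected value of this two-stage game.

EV(A) = 0.15 × 790 + 0.7 × 140 + 0.15 × 630 = 118.5 + 98 + 94.5 = 311
Branch B: 40 (certain)
Overall = 0.25 × 311 + 0.75 × 40 = 77.75 + 30 = 107.75

107.75 points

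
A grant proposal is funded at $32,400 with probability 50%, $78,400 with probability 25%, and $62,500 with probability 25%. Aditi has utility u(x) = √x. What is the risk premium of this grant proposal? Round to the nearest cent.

$1,918.75

E[u] = 0.5·√32400 + 0.25·√78400 + 0.25·√62500 = 0.5·180 + 0.25·280 + 0.25·250 = 222.5
CE = (222.5)² = 49506.25
Risk premium = EV − CE = 51425 − 49506.25 = 1918.75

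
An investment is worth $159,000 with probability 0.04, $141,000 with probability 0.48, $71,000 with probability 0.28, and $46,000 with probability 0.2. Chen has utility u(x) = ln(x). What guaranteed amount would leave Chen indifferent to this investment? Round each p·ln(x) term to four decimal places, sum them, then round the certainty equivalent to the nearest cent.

E[u] = 0.04·ln(159000) + 0.48·ln(141000) + 0.28·ln(71000) + 0.2·ln(46000) = 0.4791 + 5.6911 + 3.1277 + 2.1473 = 11.4452
CE = e^11.4452 ≈ 93451.70

$93,451.70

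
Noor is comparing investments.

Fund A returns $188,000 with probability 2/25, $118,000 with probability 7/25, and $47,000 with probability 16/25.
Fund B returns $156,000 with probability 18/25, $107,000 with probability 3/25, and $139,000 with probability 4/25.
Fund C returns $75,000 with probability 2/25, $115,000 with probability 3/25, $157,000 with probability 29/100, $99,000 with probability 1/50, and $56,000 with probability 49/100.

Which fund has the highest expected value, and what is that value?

Fund A = 2/25 × 188000 + 7/25 × 118000 + 16/25 × 47000 = 15040 + 33040 + 30080 = 78160
Fund B = 18/25 × 156000 + 3/25 × 107000 + 4/25 × 139000 = 112320 + 12840 + 22240 = 147400
Fund C = 2/25 × 75000 + 3/25 × 115000 + 29/100 × 157000 + 1/50 × 99000 + 49/100 × 56000 = 6000 + 13800 + 45530 + 1980 + 27440 = 94750

Fund B ($147,400)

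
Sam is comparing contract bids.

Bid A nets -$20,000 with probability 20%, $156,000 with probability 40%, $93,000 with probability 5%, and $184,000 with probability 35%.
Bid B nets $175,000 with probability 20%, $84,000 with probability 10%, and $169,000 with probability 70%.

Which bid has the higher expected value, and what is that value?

Bid B ($161,700)

Bid A = 0.2 × (-20000) + 0.4 × 156000 + 0.05 × 93000 + 0.35 × 184000 = -4000 + 62400 + 4650 + 64400 = 127450
Bid B = 0.2 × 175000 + 0.1 × 84000 + 0.7 × 169000 = 35000 + 8400 + 118300 = 161700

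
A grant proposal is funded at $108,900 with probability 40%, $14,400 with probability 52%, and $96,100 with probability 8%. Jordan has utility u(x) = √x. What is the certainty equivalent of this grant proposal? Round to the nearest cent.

E[u] = 0.4·√108900 + 0.52·√14400 + 0.08·√96100 = 0.4·330 + 0.52·120 + 0.08·310 = 219.2
CE = (219.2)² = 48048.64

$48,048.64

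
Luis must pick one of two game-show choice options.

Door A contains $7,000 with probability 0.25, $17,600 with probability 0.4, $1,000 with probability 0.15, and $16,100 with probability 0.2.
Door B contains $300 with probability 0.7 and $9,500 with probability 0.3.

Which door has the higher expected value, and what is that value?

Door A ($12,160)

Door A = 0.25 × 7000 + 0.4 × 17600 + 0.15 × 1000 + 0.2 × 16100 = 1750 + 7040 + 150 + 3220 = 12160
Door B = 0.7 × 300 + 0.3 × 9500 = 210 + 2850 = 3060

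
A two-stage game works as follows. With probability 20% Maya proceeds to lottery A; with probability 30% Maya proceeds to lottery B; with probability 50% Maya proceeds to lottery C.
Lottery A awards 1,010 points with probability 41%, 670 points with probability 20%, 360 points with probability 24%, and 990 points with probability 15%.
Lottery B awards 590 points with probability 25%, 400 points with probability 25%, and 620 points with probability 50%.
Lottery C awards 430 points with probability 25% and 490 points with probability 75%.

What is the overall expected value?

EV(A) = 0.41 × 1010 + 0.2 × 670 + 0.24 × 360 + 0.15 × 990 = 414.1 + 134 + 86.4 + 148.5 = 783
EV(B) = 0.25 × 590 + 0.25 × 400 + 0.5 × 620 = 147.5 + 100 + 310 = 557.5
EV(C) = 0.25 × 430 + 0.75 × 490 = 107.5 + 367.5 = 475
Overall = 0.2 × 783 + 0.3 × 557.5 + 0.5 × 475 = 156.6 + 167.25 + 237.5 = 561.35

561.35 points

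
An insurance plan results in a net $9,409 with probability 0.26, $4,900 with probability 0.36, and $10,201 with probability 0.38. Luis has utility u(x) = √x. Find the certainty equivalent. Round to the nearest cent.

E[u] = 0.26·√9409 + 0.36·√4900 + 0.38·√10201 = 0.26·97 + 0.36·70 + 0.38·101 = 88.8
CE = (88.8)² = 7885.44

$7,885.44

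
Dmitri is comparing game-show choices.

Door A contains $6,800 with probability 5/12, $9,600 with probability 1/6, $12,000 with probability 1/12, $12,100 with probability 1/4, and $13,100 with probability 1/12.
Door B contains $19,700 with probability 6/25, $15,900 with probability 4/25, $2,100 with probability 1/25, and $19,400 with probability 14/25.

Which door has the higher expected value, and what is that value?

Door A = 5/12 × 6800 + 1/6 × 9600 + 1/12 × 12000 + 1/4 × 12100 + 1/12 × 13100 = 2833.3333 + 1600 + 1000 + 3025 + 1091.6667 = 9550
Door B = 6/25 × 19700 + 4/25 × 15900 + 1/25 × 2100 + 14/25 × 19400 = 4728 + 2544 + 84 + 10864 = 18220

Door B ($18,220)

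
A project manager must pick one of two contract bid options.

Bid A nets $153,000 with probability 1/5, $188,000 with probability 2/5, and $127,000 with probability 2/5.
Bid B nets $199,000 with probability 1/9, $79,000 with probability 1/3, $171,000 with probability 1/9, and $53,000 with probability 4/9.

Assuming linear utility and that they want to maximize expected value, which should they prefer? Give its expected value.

Bid A ($156,600)

Bid A = 1/5 × 153000 + 2/5 × 188000 + 2/5 × 127000 = 30600 + 75200 + 50800 = 156600
Bid B = 1/9 × 199000 + 1/3 × 79000 + 1/9 × 171000 + 4/9 × 53000 = 22111.1111 + 26333.3333 + 19000 + 23555.5556 = 91000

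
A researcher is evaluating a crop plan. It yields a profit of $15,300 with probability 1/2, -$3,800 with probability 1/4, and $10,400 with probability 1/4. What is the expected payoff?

EV = 1/2 × 15300 + 1/4 × (-3800) + 1/4 × 10400 = 7650 − 950 + 2600 = 9300

$9,300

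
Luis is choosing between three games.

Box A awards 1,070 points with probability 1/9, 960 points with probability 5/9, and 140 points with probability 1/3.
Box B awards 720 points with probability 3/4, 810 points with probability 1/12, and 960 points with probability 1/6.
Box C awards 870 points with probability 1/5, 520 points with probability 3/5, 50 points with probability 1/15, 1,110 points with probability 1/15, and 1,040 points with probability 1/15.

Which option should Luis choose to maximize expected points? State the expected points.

Box B (767.5 points)

Box A = 1/9 × 1070 + 5/9 × 960 + 1/3 × 140 = 118.8889 + 533.3333 + 46.6667 = 698.8889
Box B = 3/4 × 720 + 1/12 × 810 + 1/6 × 960 = 540 + 67.5 + 160 = 767.5
Box C = 1/5 × 870 + 3/5 × 520 + 1/15 × 50 + 1/15 × 1110 + 1/15 × 1040 = 174 + 312 + 3.3333 + 74 + 69.3333 = 632.6667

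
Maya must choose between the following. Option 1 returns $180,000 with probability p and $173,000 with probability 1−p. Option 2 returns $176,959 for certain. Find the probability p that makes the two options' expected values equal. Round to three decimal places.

p·180000 + (1−p)·173000 = 176959
7000p + 173000 = 176959
p = (176959 − 173000) / 7000

p = 0.566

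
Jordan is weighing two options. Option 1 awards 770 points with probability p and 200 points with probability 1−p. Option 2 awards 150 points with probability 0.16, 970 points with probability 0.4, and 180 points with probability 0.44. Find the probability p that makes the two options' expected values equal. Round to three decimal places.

EV(Option 2) = 0.16 × 150 + 0.4 × 970 + 0.44 × 180 = 24 + 388 + 79.2 = 491.2
p·770 + (1−p)·200 = 491.2
570p + 200 = 491.2
p = (491.2 − 200) / 570

p = 0.511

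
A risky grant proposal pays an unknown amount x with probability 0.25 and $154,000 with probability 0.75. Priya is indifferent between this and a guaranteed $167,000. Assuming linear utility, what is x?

x = $206,000

0.25·x + 0.75·154000 = 167000
0.25·x = 167000 − 115500 = 51500
x = 51500 / 0.25 = 206000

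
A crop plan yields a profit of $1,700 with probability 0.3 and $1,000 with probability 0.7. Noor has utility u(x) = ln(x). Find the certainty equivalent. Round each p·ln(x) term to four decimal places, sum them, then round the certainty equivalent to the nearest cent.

E[u] = 0.3·ln(1700) + 0.7·ln(1000) = 2.2315 + 4.8354 = 7.0669
CE = e^7.0669 ≈ 1172.51

$1,172.51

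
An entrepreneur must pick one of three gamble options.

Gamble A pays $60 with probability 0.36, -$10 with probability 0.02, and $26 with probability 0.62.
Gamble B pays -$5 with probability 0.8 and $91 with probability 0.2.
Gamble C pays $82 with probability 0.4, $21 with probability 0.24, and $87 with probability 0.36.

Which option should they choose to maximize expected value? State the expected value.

Gamble A = 0.36 × 60 + 0.02 × (-10) + 0.62 × 26 = 21.6 − 0.2 + 16.12 = 37.52
Gamble B = 0.8 × (-5) + 0.2 × 91 = -4 + 18.2 = 14.2
Gamble C = 0.4 × 82 + 0.24 × 21 + 0.36 × 87 = 32.8 + 5.04 + 31.32 = 69.16

Gamble C ($69.16)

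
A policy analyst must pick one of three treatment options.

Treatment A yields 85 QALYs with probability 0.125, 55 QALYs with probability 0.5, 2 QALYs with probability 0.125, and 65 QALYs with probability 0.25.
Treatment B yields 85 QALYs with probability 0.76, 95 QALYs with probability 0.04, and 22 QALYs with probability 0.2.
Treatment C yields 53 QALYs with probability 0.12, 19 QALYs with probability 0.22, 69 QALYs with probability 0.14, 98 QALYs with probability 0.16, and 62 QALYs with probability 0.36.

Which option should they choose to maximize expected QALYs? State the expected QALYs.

Treatment A = 0.125 × 85 + 0.5 × 55 + 0.125 × 2 + 0.25 × 65 = 10.625 + 27.5 + 0.25 + 16.25 = 54.625
Treatment B = 0.76 × 85 + 0.04 × 95 + 0.2 × 22 = 64.6 + 3.8 + 4.4 = 72.8
Treatment C = 0.12 × 53 + 0.22 × 19 + 0.14 × 69 + 0.16 × 98 + 0.36 × 62 = 6.36 + 4.18 + 9.66 + 15.68 + 22.32 = 58.2

Treatment B (72.8 QALYs)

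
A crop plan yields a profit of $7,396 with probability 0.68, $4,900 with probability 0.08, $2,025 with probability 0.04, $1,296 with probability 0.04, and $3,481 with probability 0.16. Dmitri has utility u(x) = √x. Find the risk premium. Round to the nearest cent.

E[u] = 0.68·√7396 + 0.08·√4900 + 0.04·√2025 + 0.04·√1296 + 0.16·√3481 = 0.68·86 + 0.08·70 + 0.04·45 + 0.04·36 + 0.16·59 = 76.76
CE = (76.76)² = 5892.0976
Risk premium = EV − CE = 6111.08 − 5892.0976 = 218.9824

$218.98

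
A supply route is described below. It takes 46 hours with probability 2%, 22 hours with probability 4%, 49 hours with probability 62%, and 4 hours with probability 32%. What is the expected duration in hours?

33.46 hours

EV = 0.02 × 46 + 0.04 × 22 + 0.62 × 49 + 0.32 × 4 = 0.92 + 0.88 + 30.38 + 1.28 = 33.46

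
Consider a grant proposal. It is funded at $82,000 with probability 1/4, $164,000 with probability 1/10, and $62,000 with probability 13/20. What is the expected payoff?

$77,200

EV = 1/4 × 82000 + 1/10 × 164000 + 13/20 × 62000 = 20500 + 16400 + 40300 = 77200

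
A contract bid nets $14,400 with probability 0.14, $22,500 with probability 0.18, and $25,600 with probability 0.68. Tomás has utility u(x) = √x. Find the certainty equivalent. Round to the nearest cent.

E[u] = 0.14·√14400 + 0.18·√22500 + 0.68·√25600 = 0.14·120 + 0.18·150 + 0.68·160 = 152.6
CE = (152.6)² = 23286.76

$23,286.76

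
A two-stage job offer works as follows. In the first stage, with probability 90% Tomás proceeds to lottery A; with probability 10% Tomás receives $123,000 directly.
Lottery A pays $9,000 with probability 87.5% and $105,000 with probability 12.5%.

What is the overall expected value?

$31,200

EV(A) = 0.875 × 9000 + 0.125 × 105000 = 7875 + 13125 = 21000
Branch B: 123000 (certain)
Overall = 0.9 × 21000 + 0.1 × 123000 = 18900 + 12300 = 31200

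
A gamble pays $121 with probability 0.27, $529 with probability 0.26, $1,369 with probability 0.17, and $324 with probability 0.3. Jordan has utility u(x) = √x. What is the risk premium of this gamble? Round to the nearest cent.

E[u] = 0.27·√121 + 0.26·√529 + 0.17·√1369 + 0.3·√324 = 0.27·11 + 0.26·23 + 0.17·37 + 0.3·18 = 20.64
CE = (20.64)² = 426.0096
Risk premium = EV − CE = 500.14 − 426.0096 = 74.1304

$74.13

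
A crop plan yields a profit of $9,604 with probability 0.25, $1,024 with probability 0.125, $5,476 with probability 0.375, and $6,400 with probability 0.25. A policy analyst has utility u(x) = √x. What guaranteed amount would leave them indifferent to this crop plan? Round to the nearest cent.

$5,814.06

E[u] = 0.25·√9604 + 0.125·√1024 + 0.375·√5476 + 0.25·√6400 = 0.25·98 + 0.125·32 + 0.375·74 + 0.25·80 = 76.25
CE = (76.25)² = 5814.0625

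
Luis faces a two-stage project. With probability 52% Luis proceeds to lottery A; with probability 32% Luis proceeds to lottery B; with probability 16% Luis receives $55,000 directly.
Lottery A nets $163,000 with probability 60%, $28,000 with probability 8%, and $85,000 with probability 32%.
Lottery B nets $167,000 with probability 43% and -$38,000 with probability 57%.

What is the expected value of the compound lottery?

$91,012.80

EV(A) = 0.6 × 163000 + 0.08 × 28000 + 0.32 × 85000 = 97800 + 2240 + 27200 = 127240
EV(B) = 0.43 × 167000 + 0.57 × (-38000) = 71810 − 21660 = 50150
Branch C: 55000 (certain)
Overall = 0.52 × 127240 + 0.32 × 50150 + 0.16 × 55000 = 66164.8 + 16048 + 8800 = 91012.8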